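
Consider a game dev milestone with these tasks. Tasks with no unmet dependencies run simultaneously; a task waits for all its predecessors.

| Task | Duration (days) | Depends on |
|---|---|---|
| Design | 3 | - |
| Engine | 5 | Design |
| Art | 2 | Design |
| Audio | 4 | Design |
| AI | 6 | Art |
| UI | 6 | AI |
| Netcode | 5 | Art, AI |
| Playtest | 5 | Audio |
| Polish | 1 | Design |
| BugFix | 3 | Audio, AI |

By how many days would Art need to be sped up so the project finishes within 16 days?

Current finish: 17 days; target: 16.
Art is on every critical path, so each day cut from Art cuts the finish by one (this holds down to a finish of 16).
Need 17 − 16 = 1 day off Art → Art becomes 1 day, finish becomes 16.

1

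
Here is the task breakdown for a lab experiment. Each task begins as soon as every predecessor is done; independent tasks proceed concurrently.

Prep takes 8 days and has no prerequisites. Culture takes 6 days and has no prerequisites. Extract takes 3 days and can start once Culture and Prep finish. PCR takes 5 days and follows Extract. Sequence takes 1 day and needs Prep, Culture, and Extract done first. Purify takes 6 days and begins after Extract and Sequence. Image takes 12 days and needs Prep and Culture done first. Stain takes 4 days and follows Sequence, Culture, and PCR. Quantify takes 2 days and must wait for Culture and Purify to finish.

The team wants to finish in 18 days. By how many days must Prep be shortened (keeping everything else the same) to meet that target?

2

Current finish: 20 days; target: 18.
Prep is on every critical path, so each day cut from Prep cuts the finish by one (this holds down to a finish of 18).
Need 20 − 18 = 2 days off Prep → Prep becomes 6 days, finish becomes 18.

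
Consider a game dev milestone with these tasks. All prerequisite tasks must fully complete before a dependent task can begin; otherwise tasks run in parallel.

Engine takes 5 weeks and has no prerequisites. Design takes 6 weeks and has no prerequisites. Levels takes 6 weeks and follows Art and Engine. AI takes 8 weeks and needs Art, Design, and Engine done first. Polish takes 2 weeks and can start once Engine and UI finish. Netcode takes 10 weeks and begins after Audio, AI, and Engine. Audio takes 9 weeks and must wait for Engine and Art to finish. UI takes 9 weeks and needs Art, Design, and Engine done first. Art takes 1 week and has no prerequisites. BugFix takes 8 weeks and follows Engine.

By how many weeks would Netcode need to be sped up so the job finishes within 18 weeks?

Current finish: 24 weeks; target: 18.
Netcode is on every critical path, so each week cut from Netcode cuts the finish by one (this holds down to a finish of 17).
Need 24 − 18 = 6 weeks off Netcode → Netcode becomes 4 weeks, finish becomes 18.

6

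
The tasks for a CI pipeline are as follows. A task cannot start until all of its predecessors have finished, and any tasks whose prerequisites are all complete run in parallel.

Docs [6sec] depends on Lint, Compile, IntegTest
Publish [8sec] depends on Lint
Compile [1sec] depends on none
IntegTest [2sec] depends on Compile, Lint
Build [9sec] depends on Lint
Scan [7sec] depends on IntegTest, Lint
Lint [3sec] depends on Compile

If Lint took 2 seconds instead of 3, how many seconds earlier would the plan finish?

1

Actual critical path: Compile→Lint→IntegTest→Scan = 1+3+2+7 = 13 ⇒ 13 seconds.
Lint is on the critical path; changing it to 2 makes that path 12 seconds.
No other chain overtakes it, so the finish is 12 seconds.
Change in finish: 12 − 13 = -1 seconds.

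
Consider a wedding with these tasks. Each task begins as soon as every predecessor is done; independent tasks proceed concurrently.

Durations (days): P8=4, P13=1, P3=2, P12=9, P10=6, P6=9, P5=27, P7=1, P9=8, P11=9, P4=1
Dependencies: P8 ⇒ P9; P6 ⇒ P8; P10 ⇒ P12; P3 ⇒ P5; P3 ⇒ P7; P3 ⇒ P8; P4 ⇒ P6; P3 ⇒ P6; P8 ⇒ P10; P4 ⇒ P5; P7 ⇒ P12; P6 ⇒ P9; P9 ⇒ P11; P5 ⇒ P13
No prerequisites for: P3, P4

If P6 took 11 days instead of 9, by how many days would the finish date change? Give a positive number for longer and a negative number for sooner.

2

As given, the longest chain is P3→P6→P8→P9→P11 = 2+9+4+8+9 = 32, so the finish is 32 days.
P6 lies on that path, so at 11 days the path becomes 34 days.
The critical path is still P3→P6→P8→P9→P11; finish is now 34 days.
Change in finish: 34 − 32 = +2 days.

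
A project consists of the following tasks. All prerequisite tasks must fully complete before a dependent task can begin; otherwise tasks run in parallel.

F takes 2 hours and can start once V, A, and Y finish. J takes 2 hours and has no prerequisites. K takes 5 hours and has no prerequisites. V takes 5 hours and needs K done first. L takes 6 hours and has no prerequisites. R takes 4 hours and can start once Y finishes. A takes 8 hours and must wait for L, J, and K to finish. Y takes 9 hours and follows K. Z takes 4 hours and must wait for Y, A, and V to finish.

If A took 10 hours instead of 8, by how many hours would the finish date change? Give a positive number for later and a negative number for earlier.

Actual critical path: L→A→Z = 6+8+4 = 18 ⇒ 18 hours.
Since A is critical, the +2 change carries straight to that chain (now 20 hours).
No other chain overtakes it, so the finish is 20 hours.
Change in finish: 20 − 18 = +2 hours.

2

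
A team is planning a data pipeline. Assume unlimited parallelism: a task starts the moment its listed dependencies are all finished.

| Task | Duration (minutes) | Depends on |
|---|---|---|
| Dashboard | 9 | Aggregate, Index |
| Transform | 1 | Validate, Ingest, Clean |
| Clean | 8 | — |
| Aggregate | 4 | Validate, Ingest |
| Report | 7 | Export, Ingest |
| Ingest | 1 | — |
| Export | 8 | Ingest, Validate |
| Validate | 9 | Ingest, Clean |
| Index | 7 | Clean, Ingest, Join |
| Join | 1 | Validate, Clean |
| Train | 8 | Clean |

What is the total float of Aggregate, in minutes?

4

Clean→Validate→Join→Index→Dashboard = 8+9+1+7+9 = 34 sets the makespan at 34 minutes.
The longest chain containing Aggregate totals 30 minutes.
Slack of Aggregate = 21 − 17 = 4 minutes.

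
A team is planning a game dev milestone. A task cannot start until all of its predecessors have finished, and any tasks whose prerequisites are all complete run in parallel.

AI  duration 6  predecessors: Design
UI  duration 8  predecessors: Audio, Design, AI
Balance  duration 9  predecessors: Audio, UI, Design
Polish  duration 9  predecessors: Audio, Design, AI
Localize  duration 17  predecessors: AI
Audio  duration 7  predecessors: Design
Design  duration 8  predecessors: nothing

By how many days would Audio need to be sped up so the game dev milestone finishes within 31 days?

1

Current finish: 32 days; target: 31.
Audio is on every critical path, so each day cut from Audio cuts the finish by one (this holds down to a finish of 31).
Need 32 − 31 = 1 day off Audio → Audio becomes 6 days, finish becomes 31.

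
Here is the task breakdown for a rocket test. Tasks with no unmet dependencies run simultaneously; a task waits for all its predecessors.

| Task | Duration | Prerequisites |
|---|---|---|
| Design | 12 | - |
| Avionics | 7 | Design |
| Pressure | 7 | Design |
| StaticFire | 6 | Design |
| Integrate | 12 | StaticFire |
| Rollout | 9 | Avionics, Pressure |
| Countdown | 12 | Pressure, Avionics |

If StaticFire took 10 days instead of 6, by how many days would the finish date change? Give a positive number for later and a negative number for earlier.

Baseline: Design→Avionics→Countdown = 12+7+12 = 31 → 31 days.
The longest path through StaticFire is only 30 days, so StaticFire has float 1.
Now Design→StaticFire→Integrate = 12+10+12 = 34 is longest, so the finish becomes 34 days.
Change in finish: 34 − 31 = +3 days.

3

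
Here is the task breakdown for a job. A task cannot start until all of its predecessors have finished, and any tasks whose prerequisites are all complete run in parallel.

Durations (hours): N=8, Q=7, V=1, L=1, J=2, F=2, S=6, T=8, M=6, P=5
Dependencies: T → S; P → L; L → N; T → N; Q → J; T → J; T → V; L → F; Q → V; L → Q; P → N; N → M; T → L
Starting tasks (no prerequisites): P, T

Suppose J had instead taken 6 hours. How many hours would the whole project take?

23

Actual critical path: T→L→N→M = 8+1+8+6 = 23 ⇒ 23 hours.
J is off the critical path — its longest chain is 18 hours, giving 5 of slack.
The critical path is still T→L→N→M; finish is now 23 hours.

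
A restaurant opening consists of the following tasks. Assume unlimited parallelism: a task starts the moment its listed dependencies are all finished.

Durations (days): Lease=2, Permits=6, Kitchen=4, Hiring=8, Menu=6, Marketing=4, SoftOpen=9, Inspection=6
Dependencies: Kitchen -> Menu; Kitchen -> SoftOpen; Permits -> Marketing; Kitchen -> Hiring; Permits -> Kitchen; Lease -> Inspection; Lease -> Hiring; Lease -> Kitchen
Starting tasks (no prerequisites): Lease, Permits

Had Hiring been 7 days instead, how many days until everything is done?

Actual critical path: Permits→Kitchen→SoftOpen = 6+4+9 = 19 ⇒ 19 days.
The longest path through Hiring is only 18 days, so Hiring has float 1.
No other chain overtakes it, so the finish is 19 days.

19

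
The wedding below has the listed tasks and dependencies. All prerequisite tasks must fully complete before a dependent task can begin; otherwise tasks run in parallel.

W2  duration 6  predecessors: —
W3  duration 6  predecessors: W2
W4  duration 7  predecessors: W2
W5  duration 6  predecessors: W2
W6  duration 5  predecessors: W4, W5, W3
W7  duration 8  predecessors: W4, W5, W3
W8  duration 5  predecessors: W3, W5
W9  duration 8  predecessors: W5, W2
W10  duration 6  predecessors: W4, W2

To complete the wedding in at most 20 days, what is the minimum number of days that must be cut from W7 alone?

1

Current finish: 21 days; target: 20.
W7 is on every critical path, so each day cut from W7 cuts the finish by one (this holds down to a finish of 20).
Need 21 − 20 = 1 day off W7 → W7 becomes 7 days, finish becomes 20.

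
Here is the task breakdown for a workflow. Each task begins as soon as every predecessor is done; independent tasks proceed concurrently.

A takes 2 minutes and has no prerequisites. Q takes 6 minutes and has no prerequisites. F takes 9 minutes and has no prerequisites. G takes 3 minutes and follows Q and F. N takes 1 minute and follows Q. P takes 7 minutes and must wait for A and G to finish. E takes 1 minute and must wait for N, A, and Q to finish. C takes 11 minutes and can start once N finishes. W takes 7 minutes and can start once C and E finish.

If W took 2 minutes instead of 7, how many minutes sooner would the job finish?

The binding path is Q→N→C→W = 6+1+11+7 = 25; finish at 25 minutes.
Since W is critical, the -5 change carries straight to that chain (now 20 minutes).
No other chain overtakes it, so the finish is 20 minutes.
Change in finish: 20 − 25 = -5 minutes.

5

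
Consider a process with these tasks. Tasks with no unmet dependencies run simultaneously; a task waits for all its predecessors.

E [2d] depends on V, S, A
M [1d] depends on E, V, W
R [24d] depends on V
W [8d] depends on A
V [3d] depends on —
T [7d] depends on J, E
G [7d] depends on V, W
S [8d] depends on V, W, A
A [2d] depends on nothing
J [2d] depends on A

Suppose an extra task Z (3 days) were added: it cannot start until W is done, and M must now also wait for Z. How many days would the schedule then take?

Originally the schedule takes 27 days.
With Z inserted, M now waits for max(E, V, W, Z).
New critical path: A→W→S→E→T = 2+8+8+2+7 = 27 ⇒ 27 days.

27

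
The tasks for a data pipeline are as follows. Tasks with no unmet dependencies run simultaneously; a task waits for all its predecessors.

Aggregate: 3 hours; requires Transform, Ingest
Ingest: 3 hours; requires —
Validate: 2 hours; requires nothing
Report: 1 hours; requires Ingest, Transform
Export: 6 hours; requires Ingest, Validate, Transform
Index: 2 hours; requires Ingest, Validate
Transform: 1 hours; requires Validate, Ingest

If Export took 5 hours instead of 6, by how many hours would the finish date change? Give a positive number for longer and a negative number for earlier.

The binding path is Ingest→Transform→Export = 3+1+6 = 10; finish at 10 hours.
Export lies on that path, so at 5 hours the path becomes 9 hours.
No other chain overtakes it, so the finish is 9 hours.
Change in finish: 9 − 10 = -1 hours.

-1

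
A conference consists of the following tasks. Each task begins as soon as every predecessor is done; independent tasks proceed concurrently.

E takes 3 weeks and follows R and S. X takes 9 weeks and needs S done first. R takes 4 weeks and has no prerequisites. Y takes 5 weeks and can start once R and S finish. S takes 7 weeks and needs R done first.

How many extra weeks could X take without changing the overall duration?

0

The longest chain is R→S→X = 4+7+9 = 20; overall finish 20 weeks.
X finishes as early as 20 and must finish by 20.
So X can slip 20 − 20 = 0 weeks.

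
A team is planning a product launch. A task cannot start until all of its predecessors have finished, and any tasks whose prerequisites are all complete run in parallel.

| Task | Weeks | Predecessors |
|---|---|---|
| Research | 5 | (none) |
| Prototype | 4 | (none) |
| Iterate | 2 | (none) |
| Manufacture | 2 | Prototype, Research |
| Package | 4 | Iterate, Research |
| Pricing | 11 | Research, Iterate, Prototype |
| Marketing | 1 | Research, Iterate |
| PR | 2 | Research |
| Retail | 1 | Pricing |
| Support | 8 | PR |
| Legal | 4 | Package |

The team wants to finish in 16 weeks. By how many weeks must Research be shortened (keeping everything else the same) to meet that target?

1

Current finish: 17 weeks; target: 16.
Research is on every critical path, so each week cut from Research cuts the finish by one (this holds down to a finish of 16).
Need 17 − 16 = 1 week off Research → Research becomes 4 weeks, finish becomes 16.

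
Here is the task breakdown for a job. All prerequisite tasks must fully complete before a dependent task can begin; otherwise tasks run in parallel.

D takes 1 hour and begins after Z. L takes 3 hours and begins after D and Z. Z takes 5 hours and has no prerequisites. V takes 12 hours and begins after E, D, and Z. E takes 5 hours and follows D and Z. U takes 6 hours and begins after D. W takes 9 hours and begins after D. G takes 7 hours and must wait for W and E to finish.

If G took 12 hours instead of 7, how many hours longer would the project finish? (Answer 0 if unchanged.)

Baseline: Z→D→E→V = 5+1+5+12 = 23 → 23 hours.
G has 1 hour of float (longest path through it is 22).
The binding chain switches to Z→D→W→G = 5+1+9+12 = 27; finish 27 hours.
Change in finish: 27 − 23 = +4 hours.

4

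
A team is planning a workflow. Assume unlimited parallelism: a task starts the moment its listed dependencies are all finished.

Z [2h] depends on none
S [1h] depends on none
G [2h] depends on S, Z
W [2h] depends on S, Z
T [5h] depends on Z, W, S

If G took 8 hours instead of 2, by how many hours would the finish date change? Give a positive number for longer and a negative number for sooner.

Actual critical path: Z→W→T = 2+2+5 = 9 ⇒ 9 hours.
G is off the critical path — its longest chain is 4 hours, giving 5 of slack.
Now Z→G = 2+8 = 10 is longest, so the finish becomes 10 hours.
Change in finish: 10 − 9 = +1 hours.

1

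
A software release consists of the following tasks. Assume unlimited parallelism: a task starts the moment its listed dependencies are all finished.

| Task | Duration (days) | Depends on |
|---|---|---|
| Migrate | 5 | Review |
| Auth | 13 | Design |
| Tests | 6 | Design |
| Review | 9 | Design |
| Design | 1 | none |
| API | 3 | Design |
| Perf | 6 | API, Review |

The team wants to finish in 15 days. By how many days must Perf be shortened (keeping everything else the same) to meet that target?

Current finish: 16 days; target: 15.
Perf is on every critical path, so each day cut from Perf cuts the finish by one (this holds down to a finish of 15).
Need 16 − 15 = 1 day off Perf → Perf becomes 5 days, finish becomes 15.

1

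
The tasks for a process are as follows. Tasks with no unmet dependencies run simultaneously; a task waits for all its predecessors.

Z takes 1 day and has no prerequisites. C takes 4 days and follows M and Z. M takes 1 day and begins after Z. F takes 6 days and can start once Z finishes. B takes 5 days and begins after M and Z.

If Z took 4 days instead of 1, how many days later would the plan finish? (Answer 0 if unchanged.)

3

Critical path before the change: Z→M→B = 1+1+5 = 7 giving 7 days.
Z is on the critical path; changing it to 4 makes that path 10 days.
No other chain overtakes it, so the finish is 10 days.
Change in finish: 10 − 7 = +3 days.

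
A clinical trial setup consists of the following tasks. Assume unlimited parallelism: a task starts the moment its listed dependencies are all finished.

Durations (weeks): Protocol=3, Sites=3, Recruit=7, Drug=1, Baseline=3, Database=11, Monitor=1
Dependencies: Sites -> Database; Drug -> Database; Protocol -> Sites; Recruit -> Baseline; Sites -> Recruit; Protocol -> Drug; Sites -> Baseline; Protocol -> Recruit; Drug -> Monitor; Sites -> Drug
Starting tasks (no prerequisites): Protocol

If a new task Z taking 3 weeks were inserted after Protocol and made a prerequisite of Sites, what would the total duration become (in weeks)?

21

Originally the clinical trial setup takes 18 weeks.
With Z inserted, Sites now waits for max(Protocol, Z).
New critical path: Protocol→Z→Sites→Drug→Database = 3+3+3+1+11 = 21 ⇒ 21 weeks.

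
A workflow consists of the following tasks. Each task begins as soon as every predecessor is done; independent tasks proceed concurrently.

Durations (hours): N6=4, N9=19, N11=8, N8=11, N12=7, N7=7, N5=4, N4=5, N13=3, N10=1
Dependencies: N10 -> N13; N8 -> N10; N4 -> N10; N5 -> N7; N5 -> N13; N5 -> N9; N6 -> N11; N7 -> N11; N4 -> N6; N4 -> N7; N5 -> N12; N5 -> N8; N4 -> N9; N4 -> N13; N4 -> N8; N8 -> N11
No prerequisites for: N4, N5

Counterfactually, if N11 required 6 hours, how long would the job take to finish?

24

The binding path is N4→N8→N11 = 5+11+8 = 24; finish at 24 hours.
N11 lies on that path, so at 6 hours the path becomes 22 hours.
The binding chain switches to N4→N9 = 5+19 = 24; finish 24 hours.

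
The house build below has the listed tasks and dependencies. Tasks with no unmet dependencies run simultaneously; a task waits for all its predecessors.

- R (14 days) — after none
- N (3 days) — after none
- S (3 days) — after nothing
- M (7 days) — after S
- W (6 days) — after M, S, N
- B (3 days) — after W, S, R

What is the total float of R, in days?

Critical path: S→M→W→B = 3+7+6+3 = 19, so the finish is 19 days.
The longest chain containing R totals 17 days.
So R can slip 16 − 14 = 2 days.

2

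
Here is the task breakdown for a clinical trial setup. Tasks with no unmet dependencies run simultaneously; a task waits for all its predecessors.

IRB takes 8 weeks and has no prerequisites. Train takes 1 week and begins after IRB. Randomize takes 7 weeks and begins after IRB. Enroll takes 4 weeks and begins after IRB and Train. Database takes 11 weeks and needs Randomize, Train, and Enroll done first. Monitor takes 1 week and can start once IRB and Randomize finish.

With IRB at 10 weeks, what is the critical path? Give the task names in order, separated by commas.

IRB, Randomize, Database

As given, the longest chain is IRB→Randomize→Database = 8+7+11 = 26, so the finish is 26 weeks.
IRB lies on that path, so at 10 weeks the path becomes 28 weeks.
The critical path is still IRB→Randomize→Database; finish is now 28 weeks.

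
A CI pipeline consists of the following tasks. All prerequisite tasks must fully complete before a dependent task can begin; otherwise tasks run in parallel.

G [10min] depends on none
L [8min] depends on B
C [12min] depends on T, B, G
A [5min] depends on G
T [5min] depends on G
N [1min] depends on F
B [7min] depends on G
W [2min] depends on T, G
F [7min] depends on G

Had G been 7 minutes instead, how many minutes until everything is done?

26

Baseline: G→B→C = 10+7+12 = 29 → 29 minutes.
G is on the critical path; changing it to 7 makes that path 26 minutes.
No other chain overtakes it, so the finish is 26 minutes.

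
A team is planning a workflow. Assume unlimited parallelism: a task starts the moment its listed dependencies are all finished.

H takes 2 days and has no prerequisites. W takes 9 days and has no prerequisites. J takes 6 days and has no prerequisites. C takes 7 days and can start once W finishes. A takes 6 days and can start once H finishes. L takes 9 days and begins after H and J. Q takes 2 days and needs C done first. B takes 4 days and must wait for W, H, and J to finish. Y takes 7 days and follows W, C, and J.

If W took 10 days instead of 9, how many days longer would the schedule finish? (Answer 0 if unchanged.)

1

Critical path before the change: W→C→Y = 9+7+7 = 23 giving 23 days.
W is on the critical path; changing it to 10 makes that path 24 days.
That remains the longest chain; total 24 days.
Change in finish: 24 − 23 = +1 days.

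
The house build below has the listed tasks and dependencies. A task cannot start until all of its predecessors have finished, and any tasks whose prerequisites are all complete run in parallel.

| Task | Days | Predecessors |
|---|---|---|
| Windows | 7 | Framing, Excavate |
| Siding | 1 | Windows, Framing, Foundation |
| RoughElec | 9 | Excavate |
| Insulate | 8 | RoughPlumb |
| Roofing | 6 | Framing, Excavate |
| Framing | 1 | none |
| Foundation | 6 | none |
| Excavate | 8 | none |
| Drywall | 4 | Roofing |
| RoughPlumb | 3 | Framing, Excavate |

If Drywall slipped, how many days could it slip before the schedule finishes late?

The longest chain is Excavate→RoughPlumb→Insulate = 8+3+8 = 19; overall finish 19 days.
Longest path through Drywall: 18 days (earliest finish 18, latest finish 19).
Float = 19 − 18 = 1.

1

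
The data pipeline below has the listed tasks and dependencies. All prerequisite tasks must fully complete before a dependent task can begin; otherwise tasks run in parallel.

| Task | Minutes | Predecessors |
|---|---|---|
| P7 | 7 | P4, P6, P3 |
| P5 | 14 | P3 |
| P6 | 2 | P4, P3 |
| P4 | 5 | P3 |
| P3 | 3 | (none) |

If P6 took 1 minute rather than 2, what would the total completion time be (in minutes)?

17

Critical path before the change: P3→P4→P6→P7 = 3+5+2+7 = 17 giving 17 minutes.
P6 is on the critical path; changing it to 1 makes that path 16 minutes.
New critical path: P3→P5 = 3+14 = 17 ⇒ 17 minutes.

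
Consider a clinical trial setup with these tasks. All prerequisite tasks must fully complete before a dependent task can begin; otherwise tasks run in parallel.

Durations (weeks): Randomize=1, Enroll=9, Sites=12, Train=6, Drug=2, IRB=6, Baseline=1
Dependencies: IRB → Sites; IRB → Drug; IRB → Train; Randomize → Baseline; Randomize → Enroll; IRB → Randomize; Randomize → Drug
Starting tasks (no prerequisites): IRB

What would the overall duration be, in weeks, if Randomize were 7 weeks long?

Critical path before the change: IRB→Sites = 6+12 = 18 giving 18 weeks.
Randomize is off the critical path — its longest chain is 16 weeks, giving 2 of slack.
Now IRB→Randomize→Enroll = 6+7+9 = 22 is longest, so the finish becomes 22 weeks.

22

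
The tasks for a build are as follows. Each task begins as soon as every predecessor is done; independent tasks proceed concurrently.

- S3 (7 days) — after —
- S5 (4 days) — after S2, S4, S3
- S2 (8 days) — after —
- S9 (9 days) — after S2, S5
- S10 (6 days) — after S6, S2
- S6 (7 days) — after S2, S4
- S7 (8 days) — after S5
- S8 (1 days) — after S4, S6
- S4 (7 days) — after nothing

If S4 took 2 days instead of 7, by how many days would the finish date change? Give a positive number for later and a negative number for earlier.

Baseline: S2→S5→S9 = 8+4+9 = 21 → 21 days.
The longest path through S4 is only 20 days, so S4 has float 1.
No other chain overtakes it, so the finish is 21 days.
Change in finish: 21 − 21 = +0 days.

0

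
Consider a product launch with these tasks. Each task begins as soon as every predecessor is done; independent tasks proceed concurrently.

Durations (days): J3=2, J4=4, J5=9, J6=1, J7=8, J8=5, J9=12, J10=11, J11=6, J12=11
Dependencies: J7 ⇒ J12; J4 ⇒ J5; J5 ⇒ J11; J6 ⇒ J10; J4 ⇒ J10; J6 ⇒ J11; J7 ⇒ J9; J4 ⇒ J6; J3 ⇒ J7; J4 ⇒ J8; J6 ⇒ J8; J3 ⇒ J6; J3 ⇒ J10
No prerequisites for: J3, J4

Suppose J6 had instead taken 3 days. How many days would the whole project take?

22

As given, the longest chain is J3→J7→J9 = 2+8+12 = 22, so the finish is 22 days.
J6 has 6 days of float (longest path through it is 16).
No other chain overtakes it, so the finish is 22 days.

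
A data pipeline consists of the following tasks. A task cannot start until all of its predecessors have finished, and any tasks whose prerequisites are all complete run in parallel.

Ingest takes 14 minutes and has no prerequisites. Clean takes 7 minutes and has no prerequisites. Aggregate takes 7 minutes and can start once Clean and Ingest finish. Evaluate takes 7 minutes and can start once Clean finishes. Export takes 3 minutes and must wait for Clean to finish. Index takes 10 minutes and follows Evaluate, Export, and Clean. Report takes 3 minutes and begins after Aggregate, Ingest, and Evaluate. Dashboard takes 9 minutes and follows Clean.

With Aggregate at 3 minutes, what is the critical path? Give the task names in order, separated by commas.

Clean, Evaluate, Index

Critical path before the change: Ingest→Aggregate→Report = 14+7+3 = 24 giving 24 minutes.
Since Aggregate is critical, the -4 change carries straight to that chain (now 20 minutes).
Now Clean→Evaluate→Index = 7+7+10 = 24 is longest, so the finish becomes 24 minutes.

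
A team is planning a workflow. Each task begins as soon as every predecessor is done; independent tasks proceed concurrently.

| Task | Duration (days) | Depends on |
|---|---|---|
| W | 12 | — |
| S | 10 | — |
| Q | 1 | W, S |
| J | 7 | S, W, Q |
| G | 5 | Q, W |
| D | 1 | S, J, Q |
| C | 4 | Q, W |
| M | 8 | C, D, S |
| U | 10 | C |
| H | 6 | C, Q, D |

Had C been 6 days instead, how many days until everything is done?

Critical path before the change: W→Q→J→D→M = 12+1+7+1+8 = 29 giving 29 days.
C has 2 days of float (longest path through it is 27).
New critical path: W→Q→C→U = 12+1+6+10 = 29 ⇒ 29 days.

29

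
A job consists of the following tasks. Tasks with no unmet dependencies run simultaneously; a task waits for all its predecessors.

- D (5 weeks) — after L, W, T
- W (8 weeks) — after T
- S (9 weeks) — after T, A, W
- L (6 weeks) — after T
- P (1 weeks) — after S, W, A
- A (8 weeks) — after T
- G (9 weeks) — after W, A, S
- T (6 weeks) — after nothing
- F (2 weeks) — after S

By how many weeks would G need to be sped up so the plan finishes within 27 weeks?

Current finish: 32 weeks; target: 27.
G is on every critical path, so each week cut from G cuts the finish by one (this holds down to a finish of 25).
Need 32 − 27 = 5 weeks off G → G becomes 4 weeks, finish becomes 27.

5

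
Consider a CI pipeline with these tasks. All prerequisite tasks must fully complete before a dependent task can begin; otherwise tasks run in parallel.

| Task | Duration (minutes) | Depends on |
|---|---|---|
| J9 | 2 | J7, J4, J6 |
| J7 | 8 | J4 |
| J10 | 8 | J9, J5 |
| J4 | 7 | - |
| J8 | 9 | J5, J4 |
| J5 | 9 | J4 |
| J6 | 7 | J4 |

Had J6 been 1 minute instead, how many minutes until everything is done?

As given, the longest chain is J4→J5→J8 = 7+9+9 = 25, so the finish is 25 minutes.
J6 is off the critical path — its longest chain is 24 minutes, giving 1 of slack.
No other chain overtakes it, so the finish is 25 minutes.

25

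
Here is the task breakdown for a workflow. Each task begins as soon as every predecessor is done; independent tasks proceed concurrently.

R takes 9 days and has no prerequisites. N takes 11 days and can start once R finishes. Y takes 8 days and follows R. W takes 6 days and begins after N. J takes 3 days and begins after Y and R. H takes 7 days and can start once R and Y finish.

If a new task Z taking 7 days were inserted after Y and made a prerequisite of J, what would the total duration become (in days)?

27

Originally the workflow takes 26 days.
With Z inserted, J now waits for max(Y, R, Z).
New critical path: R→Y→Z→J = 9+8+7+3 = 27 ⇒ 27 days.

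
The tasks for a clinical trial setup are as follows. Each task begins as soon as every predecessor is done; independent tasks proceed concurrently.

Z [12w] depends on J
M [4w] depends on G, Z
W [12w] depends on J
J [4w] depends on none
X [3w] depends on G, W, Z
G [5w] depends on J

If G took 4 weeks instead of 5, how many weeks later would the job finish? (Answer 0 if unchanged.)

As given, the longest chain is J→Z→M = 4+12+4 = 20, so the finish is 20 weeks.
The longest path through G is only 13 weeks, so G has float 7.
The critical path is still J→Z→M; finish is now 20 weeks.
Change in finish: 20 − 20 = +0 weeks.

0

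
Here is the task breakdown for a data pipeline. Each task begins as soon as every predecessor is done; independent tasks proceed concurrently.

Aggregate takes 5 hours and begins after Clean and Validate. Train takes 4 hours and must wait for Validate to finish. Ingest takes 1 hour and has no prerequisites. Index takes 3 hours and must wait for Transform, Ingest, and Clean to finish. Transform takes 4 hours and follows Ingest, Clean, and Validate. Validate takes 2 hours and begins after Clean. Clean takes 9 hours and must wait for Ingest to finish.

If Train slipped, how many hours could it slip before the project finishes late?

Critical path: Ingest→Clean→Validate→Transform→Index = 1+9+2+4+3 = 19, so the finish is 19 hours.
The longest chain containing Train totals 16 hours.
So Train can slip 19 − 16 = 3 hours.

3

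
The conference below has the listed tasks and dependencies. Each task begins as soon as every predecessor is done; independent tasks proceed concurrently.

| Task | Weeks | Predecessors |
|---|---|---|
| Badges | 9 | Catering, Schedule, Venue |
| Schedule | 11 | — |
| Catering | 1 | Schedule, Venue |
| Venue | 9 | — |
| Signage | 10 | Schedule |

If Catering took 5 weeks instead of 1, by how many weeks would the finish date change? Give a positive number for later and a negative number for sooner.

Critical path before the change: Schedule→Catering→Badges = 11+1+9 = 21 giving 21 weeks.
Catering is on the critical path; changing it to 5 makes that path 25 weeks.
The critical path is still Schedule→Catering→Badges; finish is now 25 weeks.
Change in finish: 25 − 21 = +4 weeks.

4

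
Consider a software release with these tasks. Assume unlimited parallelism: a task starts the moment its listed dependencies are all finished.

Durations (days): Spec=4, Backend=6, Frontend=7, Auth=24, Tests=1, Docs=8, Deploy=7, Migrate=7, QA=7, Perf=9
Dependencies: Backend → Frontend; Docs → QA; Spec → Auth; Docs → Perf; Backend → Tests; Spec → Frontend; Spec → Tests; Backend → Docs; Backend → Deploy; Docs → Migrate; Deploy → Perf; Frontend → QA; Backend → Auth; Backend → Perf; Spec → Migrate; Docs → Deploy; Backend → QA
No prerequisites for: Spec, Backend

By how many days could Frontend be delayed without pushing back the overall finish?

10

Critical path: Backend→Auth = 6+24 = 30, so the finish is 30 days.
The longest chain containing Frontend totals 20 days.
So Frontend can slip 23 − 13 = 10 days.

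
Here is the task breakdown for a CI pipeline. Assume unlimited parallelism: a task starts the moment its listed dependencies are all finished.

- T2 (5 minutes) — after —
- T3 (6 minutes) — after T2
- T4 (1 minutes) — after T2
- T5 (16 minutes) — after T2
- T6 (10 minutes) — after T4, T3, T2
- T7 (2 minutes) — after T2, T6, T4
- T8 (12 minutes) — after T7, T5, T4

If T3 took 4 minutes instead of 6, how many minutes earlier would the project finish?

The binding path is T2→T3→T6→T7→T8 = 5+6+10+2+12 = 35; finish at 35 minutes.
Since T3 is critical, the -2 change carries straight to that chain (now 33 minutes).
That remains the longest chain; total 33 minutes.
Change in finish: 33 − 35 = -2 minutes.

2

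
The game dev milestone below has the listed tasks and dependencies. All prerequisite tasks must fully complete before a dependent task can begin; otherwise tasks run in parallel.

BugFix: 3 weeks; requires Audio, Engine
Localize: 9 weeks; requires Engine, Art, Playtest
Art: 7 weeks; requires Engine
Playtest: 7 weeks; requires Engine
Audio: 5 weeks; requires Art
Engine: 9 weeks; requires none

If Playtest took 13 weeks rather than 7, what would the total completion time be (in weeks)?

The binding path is Engine→Playtest→Localize = 9+7+9 = 25; finish at 25 weeks.
Since Playtest is critical, the +6 change carries straight to that chain (now 31 weeks).
No other chain overtakes it, so the finish is 31 weeks.

31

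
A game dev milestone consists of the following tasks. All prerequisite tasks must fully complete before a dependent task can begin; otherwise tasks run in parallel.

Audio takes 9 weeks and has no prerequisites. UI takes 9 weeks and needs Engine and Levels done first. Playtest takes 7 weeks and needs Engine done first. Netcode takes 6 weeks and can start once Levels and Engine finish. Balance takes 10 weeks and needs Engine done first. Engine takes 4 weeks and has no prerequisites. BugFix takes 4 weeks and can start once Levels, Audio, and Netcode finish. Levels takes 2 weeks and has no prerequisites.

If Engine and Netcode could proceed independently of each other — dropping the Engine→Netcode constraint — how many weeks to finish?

14

With the dependency in place, Engine→Netcode→BugFix = 4+6+4 = 14 sets the finish at 14 weeks.
Without Engine→Netcode, Netcode's earliest start moves from 4 to 2.
After: Engine→Balance = 4+10 = 14 → 14 weeks.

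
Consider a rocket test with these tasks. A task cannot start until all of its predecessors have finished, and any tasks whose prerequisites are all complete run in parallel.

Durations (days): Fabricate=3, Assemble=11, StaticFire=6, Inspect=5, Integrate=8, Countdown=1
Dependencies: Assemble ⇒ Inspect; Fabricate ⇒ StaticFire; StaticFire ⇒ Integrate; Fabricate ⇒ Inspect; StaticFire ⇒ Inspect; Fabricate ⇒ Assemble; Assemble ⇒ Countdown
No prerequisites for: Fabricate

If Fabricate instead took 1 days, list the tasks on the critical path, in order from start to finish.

Fabricate, Assemble, Inspect

As given, the longest chain is Fabricate→Assemble→Inspect = 3+11+5 = 19, so the finish is 19 days.
Fabricate lies on that path, so at 1 day the path becomes 17 days.
No other chain overtakes it, so the finish is 17 days.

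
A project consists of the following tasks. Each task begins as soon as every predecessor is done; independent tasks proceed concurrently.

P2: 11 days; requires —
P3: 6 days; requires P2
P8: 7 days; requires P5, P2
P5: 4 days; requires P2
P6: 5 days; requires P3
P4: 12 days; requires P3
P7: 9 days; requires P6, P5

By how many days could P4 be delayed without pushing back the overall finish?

2

P2→P3→P6→P7 = 11+6+5+9 = 31 sets the makespan at 31 days.
Longest path through P4: 29 days (earliest finish 29, latest finish 31).
Float = 31 − 29 = 2.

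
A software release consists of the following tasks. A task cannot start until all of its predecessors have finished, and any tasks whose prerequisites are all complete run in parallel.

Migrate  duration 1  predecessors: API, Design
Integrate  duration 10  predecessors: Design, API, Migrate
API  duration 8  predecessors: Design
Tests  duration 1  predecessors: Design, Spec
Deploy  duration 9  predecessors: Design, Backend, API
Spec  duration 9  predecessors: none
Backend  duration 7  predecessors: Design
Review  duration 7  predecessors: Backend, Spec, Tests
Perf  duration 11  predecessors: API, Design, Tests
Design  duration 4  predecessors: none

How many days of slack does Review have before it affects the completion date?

5

Critical path: Design→API→Migrate→Integrate = 4+8+1+10 = 23, so the finish is 23 days.
Longest path through Review: 18 days (earliest finish 18, latest finish 23).
Slack of Review = 16 − 11 = 5 days.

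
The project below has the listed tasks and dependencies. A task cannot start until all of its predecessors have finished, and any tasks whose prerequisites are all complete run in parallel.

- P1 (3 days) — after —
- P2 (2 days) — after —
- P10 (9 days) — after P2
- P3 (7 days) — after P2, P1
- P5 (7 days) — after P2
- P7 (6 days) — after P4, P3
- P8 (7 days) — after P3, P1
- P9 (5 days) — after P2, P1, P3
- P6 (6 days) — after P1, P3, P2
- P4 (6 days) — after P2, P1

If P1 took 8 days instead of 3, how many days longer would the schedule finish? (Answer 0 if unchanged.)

5

Critical path before the change: P1→P3→P8 = 3+7+7 = 17 giving 17 days.
P1 lies on that path, so at 8 days the path becomes 22 days.
That remains the longest chain; total 22 days.
Change in finish: 22 − 17 = +5 days.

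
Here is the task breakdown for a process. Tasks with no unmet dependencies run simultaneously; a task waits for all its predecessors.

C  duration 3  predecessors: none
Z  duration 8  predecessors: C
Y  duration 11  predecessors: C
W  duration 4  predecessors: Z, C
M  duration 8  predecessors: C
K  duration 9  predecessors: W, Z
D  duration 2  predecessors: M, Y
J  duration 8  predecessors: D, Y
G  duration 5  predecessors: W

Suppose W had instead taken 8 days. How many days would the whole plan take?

Critical path before the change: C→Z→W→K = 3+8+4+9 = 24 giving 24 days.
W lies on that path, so at 8 days the path becomes 28 days.
No other chain overtakes it, so the finish is 28 days.

28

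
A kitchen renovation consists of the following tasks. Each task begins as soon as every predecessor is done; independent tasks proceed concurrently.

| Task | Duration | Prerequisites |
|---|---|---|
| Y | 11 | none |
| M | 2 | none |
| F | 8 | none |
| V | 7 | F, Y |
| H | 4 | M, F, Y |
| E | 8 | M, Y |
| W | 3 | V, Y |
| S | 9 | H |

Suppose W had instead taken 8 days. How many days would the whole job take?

The binding path is Y→H→S = 11+4+9 = 24; finish at 24 days.
W has 3 days of float (longest path through it is 21).
Now Y→V→W = 11+7+8 = 26 is longest, so the finish becomes 26 days.

26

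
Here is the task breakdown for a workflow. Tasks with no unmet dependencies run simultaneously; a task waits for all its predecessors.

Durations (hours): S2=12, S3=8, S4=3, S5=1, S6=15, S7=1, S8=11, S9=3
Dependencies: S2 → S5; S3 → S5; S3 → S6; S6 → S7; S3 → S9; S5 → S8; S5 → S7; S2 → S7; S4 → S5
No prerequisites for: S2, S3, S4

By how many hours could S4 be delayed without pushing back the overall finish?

9

The longest chain is S2→S5→S8 = 12+1+11 = 24; overall finish 24 hours.
The longest chain containing S4 totals 15 hours.
Float = 24 − 15 = 9.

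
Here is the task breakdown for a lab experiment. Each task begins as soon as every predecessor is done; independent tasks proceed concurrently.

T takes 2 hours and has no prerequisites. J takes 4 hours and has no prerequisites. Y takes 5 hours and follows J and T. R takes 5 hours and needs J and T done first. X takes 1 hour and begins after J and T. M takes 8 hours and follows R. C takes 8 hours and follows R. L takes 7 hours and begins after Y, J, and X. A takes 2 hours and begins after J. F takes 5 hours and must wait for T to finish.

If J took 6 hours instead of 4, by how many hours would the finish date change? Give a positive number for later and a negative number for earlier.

Critical path before the change: J→R→M = 4+5+8 = 17 giving 17 hours.
Since J is critical, the +2 change carries straight to that chain (now 19 hours).
No other chain overtakes it, so the finish is 19 hours.
Change in finish: 19 − 17 = +2 hours.

2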